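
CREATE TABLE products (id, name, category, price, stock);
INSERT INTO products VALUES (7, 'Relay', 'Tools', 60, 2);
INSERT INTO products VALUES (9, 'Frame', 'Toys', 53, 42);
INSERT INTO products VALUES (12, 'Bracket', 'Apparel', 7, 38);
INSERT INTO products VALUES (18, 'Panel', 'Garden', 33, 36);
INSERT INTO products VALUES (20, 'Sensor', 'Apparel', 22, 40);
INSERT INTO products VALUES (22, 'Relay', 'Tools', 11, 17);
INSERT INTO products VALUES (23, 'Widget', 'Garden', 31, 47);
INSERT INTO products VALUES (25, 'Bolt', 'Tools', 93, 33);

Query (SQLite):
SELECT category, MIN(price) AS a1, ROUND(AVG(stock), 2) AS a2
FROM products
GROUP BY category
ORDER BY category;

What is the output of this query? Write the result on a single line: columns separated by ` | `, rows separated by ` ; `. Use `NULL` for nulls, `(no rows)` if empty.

Apparel | 7 | 39 ; Garden | 31 | 41.5 ; Tools | 11 | 17.33 ; Toys | 53 | 42

Group products by category.
Per group compute: MIN(price), ROUND(AVG(stock), 2).
  Apparel: ids {12, 20} → MIN(price)=7, ROUND(AVG(stock), 2)=39
  Garden: ids {18, 23} → MIN(price)=31, ROUND(AVG(stock), 2)=41.5
  Tools: ids {7, 22, 25} → MIN(price)=11, ROUND(AVG(stock), 2)=17.33
  Toys: ids {9} → MIN(price)=53, ROUND(AVG(stock), 2)=42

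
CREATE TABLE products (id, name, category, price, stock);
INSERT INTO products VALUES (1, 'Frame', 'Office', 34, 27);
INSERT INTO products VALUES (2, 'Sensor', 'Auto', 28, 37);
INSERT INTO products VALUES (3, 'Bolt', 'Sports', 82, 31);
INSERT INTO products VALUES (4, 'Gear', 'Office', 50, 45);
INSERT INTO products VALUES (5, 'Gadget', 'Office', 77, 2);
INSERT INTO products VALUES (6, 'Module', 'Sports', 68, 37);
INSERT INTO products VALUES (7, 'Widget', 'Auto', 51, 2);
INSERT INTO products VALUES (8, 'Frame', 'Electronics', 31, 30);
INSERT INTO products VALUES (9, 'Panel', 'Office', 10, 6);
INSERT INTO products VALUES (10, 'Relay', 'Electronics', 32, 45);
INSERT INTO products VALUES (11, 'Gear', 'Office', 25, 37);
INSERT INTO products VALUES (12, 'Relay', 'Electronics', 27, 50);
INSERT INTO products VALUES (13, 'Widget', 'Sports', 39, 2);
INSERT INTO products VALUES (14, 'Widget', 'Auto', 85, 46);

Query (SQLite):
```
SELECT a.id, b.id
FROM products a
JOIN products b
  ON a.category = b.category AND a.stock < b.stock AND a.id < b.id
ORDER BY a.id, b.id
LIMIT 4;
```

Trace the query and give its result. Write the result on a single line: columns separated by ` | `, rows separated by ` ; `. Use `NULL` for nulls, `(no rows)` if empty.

Pairs (a,b) with same category, a.stock < b.stock, a.id < b.id.
category groups: Auto:{2,7,14} Electronics:{8,10,12} Office:{1,4,5,9,11} Sports:{3,6,13}
Ordered by (a.id, b.id); first 4.

1 | 4 ; 1 | 11 ; 2 | 14 ; 3 | 6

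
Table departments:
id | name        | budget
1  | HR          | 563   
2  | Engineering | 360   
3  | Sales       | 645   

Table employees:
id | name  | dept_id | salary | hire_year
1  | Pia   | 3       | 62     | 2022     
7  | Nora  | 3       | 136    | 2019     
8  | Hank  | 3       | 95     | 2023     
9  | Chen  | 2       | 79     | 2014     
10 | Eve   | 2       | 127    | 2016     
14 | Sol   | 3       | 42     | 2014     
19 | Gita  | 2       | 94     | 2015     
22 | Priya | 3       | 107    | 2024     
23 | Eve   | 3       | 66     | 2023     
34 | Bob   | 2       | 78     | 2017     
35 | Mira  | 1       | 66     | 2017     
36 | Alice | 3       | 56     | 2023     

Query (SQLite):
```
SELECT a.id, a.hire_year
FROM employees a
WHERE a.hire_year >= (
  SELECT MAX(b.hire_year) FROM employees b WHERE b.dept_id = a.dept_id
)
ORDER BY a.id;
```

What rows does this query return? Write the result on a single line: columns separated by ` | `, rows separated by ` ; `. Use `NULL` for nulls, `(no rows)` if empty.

22 | 2024 ; 34 | 2017 ; 35 | 2017

For each employees row a, compute MAX(hire_year) over rows sharing a.dept_id.
Keep row a if a.hire_year >= that per-group MAX.
  dept_id=1: MAX(hire_year) = 2017
  dept_id=2: MAX(hire_year) = 2017
  dept_id=3: MAX(hire_year) = 2024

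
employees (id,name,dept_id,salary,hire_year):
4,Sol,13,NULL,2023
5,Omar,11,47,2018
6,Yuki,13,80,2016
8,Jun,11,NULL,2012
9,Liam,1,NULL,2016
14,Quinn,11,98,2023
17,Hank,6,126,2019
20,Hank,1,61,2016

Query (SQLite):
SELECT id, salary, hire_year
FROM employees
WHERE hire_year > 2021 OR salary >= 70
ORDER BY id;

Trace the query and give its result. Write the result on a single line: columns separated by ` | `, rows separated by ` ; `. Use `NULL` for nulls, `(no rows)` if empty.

hire_year > 2021: ids {4, 14}
salary >= 70: ids {6, 14, 17}
Combine with OR.

4 | NULL | 2023 ; 6 | 80 | 2016 ; 14 | 98 | 2023 ; 17 | 126 | 2019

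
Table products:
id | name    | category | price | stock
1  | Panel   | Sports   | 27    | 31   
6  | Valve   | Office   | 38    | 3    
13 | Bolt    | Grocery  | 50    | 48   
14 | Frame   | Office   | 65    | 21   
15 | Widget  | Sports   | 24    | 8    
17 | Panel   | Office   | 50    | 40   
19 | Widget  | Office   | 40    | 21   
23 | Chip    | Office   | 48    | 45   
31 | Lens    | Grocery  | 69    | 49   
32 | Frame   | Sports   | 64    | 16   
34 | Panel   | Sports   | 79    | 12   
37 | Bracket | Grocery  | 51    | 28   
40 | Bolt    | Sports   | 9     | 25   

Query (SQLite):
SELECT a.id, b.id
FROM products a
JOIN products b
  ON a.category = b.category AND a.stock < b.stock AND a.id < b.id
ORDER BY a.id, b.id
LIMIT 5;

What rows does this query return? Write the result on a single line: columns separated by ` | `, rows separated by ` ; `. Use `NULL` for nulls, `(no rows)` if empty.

Pairs (a,b) with same category, a.stock < b.stock, a.id < b.id.
category groups: Grocery:{13,31,37} Office:{6,14,17,19,23} Sports:{1,15,32,34,40}
Ordered by (a.id, b.id); first 5.

6 | 14 ; 6 | 17 ; 6 | 19 ; 6 | 23 ; 13 | 31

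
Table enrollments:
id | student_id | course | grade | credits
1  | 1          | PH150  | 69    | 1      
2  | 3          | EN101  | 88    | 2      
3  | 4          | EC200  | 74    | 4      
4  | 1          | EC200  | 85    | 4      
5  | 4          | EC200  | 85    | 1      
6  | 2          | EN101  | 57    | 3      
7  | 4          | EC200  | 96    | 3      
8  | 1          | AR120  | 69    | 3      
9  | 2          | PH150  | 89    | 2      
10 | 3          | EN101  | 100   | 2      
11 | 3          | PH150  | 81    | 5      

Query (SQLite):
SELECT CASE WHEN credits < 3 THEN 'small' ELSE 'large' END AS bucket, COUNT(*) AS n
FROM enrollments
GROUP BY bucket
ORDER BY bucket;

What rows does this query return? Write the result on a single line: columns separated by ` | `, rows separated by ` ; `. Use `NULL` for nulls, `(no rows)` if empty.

Bucket rows by credits < 3 → 'small' else 'large'; count each bucket.

large | 6 ; small | 5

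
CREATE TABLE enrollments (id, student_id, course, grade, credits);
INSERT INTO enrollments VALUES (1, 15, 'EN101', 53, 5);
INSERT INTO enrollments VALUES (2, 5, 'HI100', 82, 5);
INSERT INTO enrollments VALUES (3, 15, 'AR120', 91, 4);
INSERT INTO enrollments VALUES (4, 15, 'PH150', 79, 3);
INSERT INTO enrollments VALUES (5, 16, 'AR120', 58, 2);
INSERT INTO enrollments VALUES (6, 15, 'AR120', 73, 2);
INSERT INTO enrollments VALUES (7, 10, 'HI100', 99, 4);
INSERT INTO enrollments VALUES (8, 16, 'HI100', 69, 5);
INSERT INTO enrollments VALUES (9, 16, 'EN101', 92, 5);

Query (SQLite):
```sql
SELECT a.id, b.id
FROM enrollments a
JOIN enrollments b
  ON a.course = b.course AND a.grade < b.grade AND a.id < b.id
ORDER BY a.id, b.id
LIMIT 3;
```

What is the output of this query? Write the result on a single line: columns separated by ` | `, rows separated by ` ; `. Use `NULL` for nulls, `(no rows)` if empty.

1 | 9 ; 2 | 7 ; 5 | 6

Pairs (a,b) with same course, a.grade < b.grade, a.id < b.id.
course groups: AR120:{3,5,6} EN101:{1,9} HI100:{2,7,8} PH150:{4}
Ordered by (a.id, b.id); first 3.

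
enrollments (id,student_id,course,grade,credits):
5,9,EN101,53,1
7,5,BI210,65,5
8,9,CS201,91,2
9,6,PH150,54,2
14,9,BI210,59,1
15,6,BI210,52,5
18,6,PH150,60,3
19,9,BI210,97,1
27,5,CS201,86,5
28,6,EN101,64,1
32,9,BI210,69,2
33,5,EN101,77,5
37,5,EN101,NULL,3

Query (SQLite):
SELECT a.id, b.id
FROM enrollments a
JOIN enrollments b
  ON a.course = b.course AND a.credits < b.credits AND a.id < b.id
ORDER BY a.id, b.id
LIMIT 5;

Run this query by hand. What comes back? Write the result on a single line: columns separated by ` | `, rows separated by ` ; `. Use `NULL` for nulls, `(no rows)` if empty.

Pairs (a,b) with same course, a.credits < b.credits, a.id < b.id.
course groups: BI210:{7,14,15,19,32} CS201:{8,27} EN101:{5,28,33,37} PH150:{9,18}
Ordered by (a.id, b.id); first 5.

5 | 33 ; 5 | 37 ; 8 | 27 ; 9 | 18 ; 14 | 15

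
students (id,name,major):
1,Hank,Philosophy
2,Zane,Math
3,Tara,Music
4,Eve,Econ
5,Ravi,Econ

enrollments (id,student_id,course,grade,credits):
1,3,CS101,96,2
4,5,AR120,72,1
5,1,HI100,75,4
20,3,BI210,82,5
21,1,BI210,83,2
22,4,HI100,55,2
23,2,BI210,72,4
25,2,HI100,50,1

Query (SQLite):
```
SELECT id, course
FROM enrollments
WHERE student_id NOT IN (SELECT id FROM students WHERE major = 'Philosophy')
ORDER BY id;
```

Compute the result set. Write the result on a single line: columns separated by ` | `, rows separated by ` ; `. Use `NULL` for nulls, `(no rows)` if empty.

Inner query: students.id where major = 'Philosophy'.
Outer: keep enrollments rows whose student_id is not in that set.
Inner query → {1}

1 | CS101 ; 4 | AR120 ; 20 | BI210 ; 22 | HI100 ; 23 | BI210 ; 25 | HI100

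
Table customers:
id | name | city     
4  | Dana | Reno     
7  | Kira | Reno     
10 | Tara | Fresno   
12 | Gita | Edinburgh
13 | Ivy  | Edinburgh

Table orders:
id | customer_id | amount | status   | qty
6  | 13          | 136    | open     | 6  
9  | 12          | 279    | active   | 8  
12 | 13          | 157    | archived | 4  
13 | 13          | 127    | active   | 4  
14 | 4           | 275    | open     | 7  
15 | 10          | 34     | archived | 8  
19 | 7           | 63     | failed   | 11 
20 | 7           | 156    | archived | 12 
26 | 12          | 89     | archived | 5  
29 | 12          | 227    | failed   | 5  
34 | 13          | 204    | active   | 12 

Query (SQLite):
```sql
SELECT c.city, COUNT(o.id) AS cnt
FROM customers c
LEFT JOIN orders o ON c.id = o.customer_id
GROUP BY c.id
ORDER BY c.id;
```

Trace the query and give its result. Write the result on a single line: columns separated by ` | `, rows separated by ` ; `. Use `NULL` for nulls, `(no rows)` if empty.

Reno | 1 ; Reno | 2 ; Fresno | 1 ; Edinburgh | 3 ; Edinburgh | 4

LEFT JOIN keeps every customers row; unmatched ones get NULL for orders columns.
Group by customers.id and compute COUNT(o.id). COUNT(col) of an all-NULL group is 0.
  4: ids {14} → COUNT(o.id)=1
  7: ids {19, 20} → COUNT(o.id)=2
  10: ids {15} → COUNT(o.id)=1
  12: ids {9, 26, 29} → COUNT(o.id)=3
  13: ids {6, 12, 13, 34} → COUNT(o.id)=4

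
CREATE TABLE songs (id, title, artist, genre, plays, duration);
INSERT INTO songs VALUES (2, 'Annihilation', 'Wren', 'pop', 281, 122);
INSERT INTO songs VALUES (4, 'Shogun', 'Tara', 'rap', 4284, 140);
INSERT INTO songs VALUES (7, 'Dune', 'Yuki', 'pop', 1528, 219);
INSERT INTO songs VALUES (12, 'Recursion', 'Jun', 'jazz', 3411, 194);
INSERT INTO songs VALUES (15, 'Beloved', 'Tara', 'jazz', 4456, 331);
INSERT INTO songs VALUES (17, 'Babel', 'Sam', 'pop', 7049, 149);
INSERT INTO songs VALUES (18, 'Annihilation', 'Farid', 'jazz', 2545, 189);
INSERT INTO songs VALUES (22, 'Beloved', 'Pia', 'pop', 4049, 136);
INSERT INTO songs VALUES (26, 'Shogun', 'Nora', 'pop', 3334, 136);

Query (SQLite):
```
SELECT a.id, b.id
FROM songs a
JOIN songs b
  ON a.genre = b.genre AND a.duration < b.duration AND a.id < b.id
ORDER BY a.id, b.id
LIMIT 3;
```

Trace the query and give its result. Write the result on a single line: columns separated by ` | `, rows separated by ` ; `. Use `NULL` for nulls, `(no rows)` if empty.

Pairs (a,b) with same genre, a.duration < b.duration, a.id < b.id.
genre groups: jazz:{12,15,18} pop:{2,7,17,22,26} rap:{4}
Ordered by (a.id, b.id); first 3.

2 | 7 ; 2 | 17 ; 2 | 22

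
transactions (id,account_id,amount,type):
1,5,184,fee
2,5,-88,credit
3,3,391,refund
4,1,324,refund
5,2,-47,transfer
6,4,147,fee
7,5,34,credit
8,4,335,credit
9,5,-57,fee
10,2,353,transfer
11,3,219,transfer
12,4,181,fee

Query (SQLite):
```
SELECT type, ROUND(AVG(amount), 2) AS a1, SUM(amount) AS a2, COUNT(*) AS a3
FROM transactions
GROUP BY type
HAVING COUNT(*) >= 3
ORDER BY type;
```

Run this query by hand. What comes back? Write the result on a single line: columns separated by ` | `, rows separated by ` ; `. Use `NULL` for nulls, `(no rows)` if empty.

credit | 93.67 | 281 | 3 ; fee | 113.75 | 455 | 4 ; transfer | 175 | 525 | 3

Group transactions by type.
Per group compute: ROUND(AVG(amount), 2), SUM(amount), COUNT(*).
HAVING: drop groups with fewer than 3 rows.
  credit: ids {2, 7, 8} → ROUND(AVG(amount), 2)=93.67, SUM(amount)=281, COUNT(*)=3
  fee: ids {1, 6, 9, 12} → ROUND(AVG(amount), 2)=113.75, SUM(amount)=455, COUNT(*)=4
  refund: ids {3, 4} → ROUND(AVG(amount), 2)=357.5, SUM(amount)=715, COUNT(*)=2
  transfer: ids {5, 10, 11} → ROUND(AVG(amount), 2)=175, SUM(amount)=525, COUNT(*)=3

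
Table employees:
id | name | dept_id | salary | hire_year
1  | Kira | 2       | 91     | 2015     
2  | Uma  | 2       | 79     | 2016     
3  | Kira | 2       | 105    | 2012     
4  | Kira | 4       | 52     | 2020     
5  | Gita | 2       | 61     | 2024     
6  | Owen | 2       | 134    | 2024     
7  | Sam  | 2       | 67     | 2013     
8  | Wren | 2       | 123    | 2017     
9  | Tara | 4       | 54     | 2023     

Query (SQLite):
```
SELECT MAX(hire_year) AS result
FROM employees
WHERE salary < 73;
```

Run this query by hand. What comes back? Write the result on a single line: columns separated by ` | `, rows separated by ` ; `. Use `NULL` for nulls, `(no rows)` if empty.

2024

Rows where salary < 73 → hire_year values: [2020, 2024, 2013, 2023].
MAX of non-NULL values = 2024.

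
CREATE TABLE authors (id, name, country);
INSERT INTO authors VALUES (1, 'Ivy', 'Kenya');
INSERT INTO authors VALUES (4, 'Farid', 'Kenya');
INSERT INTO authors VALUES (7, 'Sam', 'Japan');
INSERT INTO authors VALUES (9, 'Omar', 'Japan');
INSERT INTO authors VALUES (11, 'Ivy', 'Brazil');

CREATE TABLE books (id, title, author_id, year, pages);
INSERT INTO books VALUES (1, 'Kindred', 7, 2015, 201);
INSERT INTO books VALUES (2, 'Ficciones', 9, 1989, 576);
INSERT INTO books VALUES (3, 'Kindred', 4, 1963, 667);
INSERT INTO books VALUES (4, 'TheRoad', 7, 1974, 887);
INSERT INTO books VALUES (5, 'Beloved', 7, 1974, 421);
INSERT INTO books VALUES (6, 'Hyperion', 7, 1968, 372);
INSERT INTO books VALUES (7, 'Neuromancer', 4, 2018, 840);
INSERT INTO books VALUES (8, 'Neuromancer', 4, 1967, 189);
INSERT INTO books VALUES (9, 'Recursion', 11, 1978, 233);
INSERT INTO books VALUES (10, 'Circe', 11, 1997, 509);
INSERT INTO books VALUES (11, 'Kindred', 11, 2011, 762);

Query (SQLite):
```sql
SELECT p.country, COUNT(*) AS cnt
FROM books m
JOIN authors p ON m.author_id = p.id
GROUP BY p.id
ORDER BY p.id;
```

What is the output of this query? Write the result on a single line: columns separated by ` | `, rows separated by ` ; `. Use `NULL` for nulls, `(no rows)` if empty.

Kenya | 3 ; Japan | 4 ; Japan | 1 ; Brazil | 3

Join each books row to its authors via author_id.
Group joined rows by authors.id; compute COUNT(*) per group.
  4: ids {3, 7, 8} → COUNT(*)=3
  7: ids {1, 4, 5, 6} → COUNT(*)=4
  9: ids {2} → COUNT(*)=1
  11: ids {9, 10, 11} → COUNT(*)=3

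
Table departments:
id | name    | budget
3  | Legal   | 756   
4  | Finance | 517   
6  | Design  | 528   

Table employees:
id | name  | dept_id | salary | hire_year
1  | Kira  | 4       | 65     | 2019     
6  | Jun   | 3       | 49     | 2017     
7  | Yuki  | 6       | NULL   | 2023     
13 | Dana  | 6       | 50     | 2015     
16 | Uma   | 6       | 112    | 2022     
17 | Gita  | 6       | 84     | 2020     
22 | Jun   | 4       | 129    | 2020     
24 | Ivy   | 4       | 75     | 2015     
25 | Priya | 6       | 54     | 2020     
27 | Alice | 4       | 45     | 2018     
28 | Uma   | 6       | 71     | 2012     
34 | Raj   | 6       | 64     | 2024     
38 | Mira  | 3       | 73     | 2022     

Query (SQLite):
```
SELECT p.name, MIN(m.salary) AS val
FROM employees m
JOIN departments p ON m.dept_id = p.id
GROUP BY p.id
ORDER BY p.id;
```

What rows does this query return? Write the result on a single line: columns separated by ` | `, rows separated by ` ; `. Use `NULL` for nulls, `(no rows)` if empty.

Join each employees row to its departments via dept_id.
Group joined rows by departments.id; compute MIN(m.salary) per group.
  3: ids {6, 38} → MIN(m.salary)=49
  4: ids {1, 22, 24, 27} → MIN(m.salary)=45
  6: ids {7, 13, 16, 17, 25, 28, 34} → MIN(m.salary)=50

Legal | 49 ; Finance | 45 ; Design | 50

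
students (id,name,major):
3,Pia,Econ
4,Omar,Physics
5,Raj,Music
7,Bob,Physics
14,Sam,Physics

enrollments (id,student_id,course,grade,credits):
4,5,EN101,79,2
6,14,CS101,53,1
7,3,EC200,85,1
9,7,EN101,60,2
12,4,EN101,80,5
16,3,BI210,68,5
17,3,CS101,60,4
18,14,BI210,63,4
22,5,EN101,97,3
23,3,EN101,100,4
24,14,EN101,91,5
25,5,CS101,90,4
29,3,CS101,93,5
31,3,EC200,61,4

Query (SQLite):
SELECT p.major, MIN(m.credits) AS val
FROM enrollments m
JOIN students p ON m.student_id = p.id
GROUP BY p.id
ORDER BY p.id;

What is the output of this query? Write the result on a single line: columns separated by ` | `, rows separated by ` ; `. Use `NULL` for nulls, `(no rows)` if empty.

Econ | 1 ; Physics | 5 ; Music | 2 ; Physics | 2 ; Physics | 1

Join each enrollments row to its students via student_id.
Group joined rows by students.id; compute MIN(m.credits) per group.
  3: ids {7, 16, 17, 23, 29, 31} → MIN(m.credits)=1
  4: ids {12} → MIN(m.credits)=5
  5: ids {4, 22, 25} → MIN(m.credits)=2
  7: ids {9} → MIN(m.credits)=2
  14: ids {6, 18, 24} → MIN(m.credits)=1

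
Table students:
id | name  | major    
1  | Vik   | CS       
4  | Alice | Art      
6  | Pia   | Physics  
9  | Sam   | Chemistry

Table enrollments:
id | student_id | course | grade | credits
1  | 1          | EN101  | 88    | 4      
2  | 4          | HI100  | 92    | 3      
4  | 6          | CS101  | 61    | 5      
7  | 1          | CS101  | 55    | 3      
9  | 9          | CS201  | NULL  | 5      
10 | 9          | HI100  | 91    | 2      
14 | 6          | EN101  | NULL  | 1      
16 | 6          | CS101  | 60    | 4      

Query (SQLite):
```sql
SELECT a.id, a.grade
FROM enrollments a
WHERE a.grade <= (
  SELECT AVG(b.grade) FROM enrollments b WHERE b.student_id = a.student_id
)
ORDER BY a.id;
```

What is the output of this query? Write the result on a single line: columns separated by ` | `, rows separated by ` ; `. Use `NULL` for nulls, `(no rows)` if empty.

For each enrollments row a, compute AVG(grade) over rows sharing a.student_id.
Keep row a if a.grade <= that per-group AVG.
  student_id=1: AVG(grade) = 71.5
  student_id=4: AVG(grade) = 92.0
  student_id=6: AVG(grade) = 60.5
  student_id=9: AVG(grade) = 91.0

2 | 92 ; 7 | 55 ; 10 | 91 ; 16 | 60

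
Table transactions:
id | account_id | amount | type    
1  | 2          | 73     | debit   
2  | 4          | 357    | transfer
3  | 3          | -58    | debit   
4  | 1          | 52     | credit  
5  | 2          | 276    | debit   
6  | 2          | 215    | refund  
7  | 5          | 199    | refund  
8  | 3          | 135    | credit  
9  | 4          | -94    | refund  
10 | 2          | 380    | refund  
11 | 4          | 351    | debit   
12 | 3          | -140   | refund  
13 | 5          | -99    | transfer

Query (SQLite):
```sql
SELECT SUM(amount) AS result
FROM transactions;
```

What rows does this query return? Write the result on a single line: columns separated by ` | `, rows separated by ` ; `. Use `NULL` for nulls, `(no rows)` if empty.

1647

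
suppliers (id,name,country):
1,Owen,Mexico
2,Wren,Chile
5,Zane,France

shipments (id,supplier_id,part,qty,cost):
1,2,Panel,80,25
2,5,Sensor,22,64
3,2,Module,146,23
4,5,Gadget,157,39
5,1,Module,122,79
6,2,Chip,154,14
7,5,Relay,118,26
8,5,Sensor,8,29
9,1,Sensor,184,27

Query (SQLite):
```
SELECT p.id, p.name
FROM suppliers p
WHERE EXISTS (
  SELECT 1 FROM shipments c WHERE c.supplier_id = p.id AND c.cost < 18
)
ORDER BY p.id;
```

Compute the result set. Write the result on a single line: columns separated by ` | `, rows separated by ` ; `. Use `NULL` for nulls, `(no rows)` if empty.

For each suppliers row, check whether any shipments with matching supplier_id has cost < 18.
Keep rows where that is true.

2 | Wren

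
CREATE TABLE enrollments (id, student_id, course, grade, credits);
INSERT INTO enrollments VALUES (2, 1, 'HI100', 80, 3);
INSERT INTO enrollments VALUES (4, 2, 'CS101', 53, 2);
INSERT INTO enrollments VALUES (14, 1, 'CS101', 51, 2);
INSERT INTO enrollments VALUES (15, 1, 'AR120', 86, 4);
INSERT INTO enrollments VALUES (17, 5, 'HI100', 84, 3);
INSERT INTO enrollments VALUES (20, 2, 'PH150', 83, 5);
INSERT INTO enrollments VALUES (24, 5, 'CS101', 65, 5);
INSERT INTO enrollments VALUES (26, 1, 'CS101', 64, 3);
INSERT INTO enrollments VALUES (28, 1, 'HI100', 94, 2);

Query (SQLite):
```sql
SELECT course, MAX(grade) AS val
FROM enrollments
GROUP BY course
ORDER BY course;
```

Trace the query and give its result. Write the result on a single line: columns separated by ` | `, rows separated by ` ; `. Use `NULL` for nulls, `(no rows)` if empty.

AR120 | 86 ; CS101 | 65 ; HI100 | 94 ; PH150 | 83

Partition enrollments by course; compute MAX(grade) within each group.
  AR120: ids {15} → MAX(grade)=86
  CS101: ids {4, 14, 24, 26} → MAX(grade)=65
  HI100: ids {2, 17, 28} → MAX(grade)=94
  PH150: ids {20} → MAX(grade)=83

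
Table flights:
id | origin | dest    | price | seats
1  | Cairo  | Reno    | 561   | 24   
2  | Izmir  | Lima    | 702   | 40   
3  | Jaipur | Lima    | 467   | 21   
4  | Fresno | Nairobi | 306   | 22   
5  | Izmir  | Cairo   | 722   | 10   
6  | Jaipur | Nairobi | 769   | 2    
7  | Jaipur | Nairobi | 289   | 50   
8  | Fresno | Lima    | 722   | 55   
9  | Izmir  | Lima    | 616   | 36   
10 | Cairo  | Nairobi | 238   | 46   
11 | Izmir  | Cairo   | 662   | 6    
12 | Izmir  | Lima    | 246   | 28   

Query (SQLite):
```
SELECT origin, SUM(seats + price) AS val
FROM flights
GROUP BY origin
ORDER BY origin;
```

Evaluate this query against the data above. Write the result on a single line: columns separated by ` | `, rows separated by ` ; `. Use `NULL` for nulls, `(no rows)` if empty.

Cairo | 869 ; Fresno | 1105 ; Izmir | 3068 ; Jaipur | 1598

For each row compute seats + price.
Group by origin; take SUM of the expression per group.
  Cairo: ids {1, 10} → SUM(seats + price)=869
  Fresno: ids {4, 8} → SUM(seats + price)=1105
  Izmir: ids {2, 5, 9, 11, 12} → SUM(seats + price)=3068
  Jaipur: ids {3, 6, 7} → SUM(seats + price)=1598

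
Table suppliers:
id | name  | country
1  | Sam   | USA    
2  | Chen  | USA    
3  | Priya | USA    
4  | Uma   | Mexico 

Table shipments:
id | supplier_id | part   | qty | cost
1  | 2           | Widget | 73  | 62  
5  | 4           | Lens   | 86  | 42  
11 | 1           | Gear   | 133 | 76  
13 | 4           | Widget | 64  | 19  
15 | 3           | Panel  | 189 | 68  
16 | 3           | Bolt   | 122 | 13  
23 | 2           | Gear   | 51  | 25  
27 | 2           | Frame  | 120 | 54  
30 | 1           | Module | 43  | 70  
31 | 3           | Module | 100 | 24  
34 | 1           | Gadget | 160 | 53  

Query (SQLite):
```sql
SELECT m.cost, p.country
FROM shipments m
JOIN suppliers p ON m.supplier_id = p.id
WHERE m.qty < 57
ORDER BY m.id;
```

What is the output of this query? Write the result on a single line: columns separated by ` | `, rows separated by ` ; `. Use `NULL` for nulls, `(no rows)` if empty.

Each shipments row matches the suppliers row where supplier_id = suppliers.id.
Then keep rows with m.qty < 57.

25 | USA ; 70 | USA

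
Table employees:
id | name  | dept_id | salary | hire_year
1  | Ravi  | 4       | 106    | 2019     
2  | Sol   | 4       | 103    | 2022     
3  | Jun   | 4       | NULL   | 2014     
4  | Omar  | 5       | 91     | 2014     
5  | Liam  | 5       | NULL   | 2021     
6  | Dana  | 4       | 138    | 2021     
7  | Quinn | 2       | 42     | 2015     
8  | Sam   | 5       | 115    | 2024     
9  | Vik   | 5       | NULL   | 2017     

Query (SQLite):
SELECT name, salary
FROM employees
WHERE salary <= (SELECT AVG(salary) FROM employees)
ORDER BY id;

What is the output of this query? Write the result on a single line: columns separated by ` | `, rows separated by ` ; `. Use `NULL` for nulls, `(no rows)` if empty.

Scalar subquery: AVG(salary) over all employees rows = 99.166667 (≈; comparison uses full precision).
Keep rows where salary <= that value.

Omar | 91 ; Quinn | 42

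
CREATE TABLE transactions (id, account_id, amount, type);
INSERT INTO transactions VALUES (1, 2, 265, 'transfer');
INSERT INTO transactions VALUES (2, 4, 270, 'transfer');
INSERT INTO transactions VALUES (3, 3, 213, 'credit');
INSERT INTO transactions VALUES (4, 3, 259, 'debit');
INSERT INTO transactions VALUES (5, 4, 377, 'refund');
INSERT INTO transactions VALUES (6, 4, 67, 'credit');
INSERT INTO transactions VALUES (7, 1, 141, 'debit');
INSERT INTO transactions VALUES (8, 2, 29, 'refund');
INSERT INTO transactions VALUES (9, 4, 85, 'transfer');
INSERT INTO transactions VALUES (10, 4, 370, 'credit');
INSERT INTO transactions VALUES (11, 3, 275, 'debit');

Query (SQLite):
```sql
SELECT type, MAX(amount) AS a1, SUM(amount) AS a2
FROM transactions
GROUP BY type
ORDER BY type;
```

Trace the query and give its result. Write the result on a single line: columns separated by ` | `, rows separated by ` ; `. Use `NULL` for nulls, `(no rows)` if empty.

Group transactions by type.
Per group compute: MAX(amount), SUM(amount).
  credit: ids {3, 6, 10} → MAX(amount)=370, SUM(amount)=650
  debit: ids {4, 7, 11} → MAX(amount)=275, SUM(amount)=675
  refund: ids {5, 8} → MAX(amount)=377, SUM(amount)=406
  transfer: ids {1, 2, 9} → MAX(amount)=270, SUM(amount)=620

credit | 370 | 650 ; debit | 275 | 675 ; refund | 377 | 406 ; transfer | 270 | 620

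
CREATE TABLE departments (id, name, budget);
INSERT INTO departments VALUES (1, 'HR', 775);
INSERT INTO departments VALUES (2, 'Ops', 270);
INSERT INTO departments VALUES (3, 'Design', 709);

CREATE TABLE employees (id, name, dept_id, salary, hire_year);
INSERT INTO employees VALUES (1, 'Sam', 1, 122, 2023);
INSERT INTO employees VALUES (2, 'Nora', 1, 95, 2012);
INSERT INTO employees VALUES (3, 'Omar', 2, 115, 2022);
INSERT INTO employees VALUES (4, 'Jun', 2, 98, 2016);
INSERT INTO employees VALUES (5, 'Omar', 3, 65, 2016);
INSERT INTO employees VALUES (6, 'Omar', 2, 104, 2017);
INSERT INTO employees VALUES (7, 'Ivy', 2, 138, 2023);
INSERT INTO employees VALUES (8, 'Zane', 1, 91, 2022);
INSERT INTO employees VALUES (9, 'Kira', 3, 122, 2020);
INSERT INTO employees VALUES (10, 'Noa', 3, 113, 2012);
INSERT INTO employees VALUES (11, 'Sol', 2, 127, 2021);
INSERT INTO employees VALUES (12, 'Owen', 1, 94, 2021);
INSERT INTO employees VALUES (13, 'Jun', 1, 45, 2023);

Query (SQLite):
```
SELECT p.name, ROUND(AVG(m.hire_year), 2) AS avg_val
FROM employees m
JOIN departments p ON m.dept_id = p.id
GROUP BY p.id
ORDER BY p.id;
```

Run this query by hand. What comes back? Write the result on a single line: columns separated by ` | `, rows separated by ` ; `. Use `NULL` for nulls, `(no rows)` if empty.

HR | 2020.2 ; Ops | 2019.8 ; Design | 2016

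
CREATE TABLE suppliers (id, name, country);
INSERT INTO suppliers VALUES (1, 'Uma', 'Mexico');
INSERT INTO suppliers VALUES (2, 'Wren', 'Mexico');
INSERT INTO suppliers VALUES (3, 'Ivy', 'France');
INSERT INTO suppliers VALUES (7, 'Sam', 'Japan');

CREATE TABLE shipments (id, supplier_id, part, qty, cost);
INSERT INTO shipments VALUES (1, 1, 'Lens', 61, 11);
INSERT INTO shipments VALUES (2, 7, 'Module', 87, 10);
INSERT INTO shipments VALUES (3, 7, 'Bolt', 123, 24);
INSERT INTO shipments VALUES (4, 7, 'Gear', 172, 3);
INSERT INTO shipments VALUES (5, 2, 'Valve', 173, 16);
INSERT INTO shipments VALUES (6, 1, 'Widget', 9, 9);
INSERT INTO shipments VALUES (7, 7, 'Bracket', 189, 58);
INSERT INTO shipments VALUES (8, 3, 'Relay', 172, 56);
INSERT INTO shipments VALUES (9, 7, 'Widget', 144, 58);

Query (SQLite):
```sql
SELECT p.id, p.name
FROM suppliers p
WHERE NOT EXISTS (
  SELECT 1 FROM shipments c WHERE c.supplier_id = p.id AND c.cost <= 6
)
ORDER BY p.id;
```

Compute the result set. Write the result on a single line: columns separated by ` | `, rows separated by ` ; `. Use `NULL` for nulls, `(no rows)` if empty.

1 | Uma ; 2 | Wren ; 3 | Ivy

For each suppliers row, check whether any shipments with matching supplier_id has cost <= 6.
Keep rows where that is false.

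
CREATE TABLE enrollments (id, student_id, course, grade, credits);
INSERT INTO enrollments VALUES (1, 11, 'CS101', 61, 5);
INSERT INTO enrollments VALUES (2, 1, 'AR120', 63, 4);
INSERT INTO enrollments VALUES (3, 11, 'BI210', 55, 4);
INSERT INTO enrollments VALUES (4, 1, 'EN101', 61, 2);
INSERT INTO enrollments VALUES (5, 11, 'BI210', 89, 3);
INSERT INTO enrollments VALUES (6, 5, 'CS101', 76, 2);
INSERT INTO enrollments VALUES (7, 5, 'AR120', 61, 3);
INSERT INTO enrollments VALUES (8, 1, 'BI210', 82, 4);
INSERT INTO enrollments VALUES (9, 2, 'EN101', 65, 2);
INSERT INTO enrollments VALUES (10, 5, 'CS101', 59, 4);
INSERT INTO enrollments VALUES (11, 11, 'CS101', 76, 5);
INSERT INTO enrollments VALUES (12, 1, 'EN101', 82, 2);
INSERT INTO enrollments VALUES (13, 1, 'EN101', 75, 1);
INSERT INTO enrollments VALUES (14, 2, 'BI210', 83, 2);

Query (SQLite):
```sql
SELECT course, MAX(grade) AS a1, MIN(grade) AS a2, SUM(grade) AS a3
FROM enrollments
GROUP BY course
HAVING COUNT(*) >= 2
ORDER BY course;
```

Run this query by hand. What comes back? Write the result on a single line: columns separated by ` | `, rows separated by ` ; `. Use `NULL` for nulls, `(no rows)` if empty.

Group enrollments by course.
Per group compute: MAX(grade), MIN(grade), SUM(grade).
HAVING: drop groups with fewer than 2 rows.
  AR120: ids {2, 7} → MAX(grade)=63, MIN(grade)=61, SUM(grade)=124
  BI210: ids {3, 5, 8, 14} → MAX(grade)=89, MIN(grade)=55, SUM(grade)=309
  CS101: ids {1, 6, 10, 11} → MAX(grade)=76, MIN(grade)=59, SUM(grade)=272
  EN101: ids {4, 9, 12, 13} → MAX(grade)=82, MIN(grade)=61, SUM(grade)=283

AR120 | 63 | 61 | 124 ; BI210 | 89 | 55 | 309 ; CS101 | 76 | 59 | 272 ; EN101 | 82 | 61 | 283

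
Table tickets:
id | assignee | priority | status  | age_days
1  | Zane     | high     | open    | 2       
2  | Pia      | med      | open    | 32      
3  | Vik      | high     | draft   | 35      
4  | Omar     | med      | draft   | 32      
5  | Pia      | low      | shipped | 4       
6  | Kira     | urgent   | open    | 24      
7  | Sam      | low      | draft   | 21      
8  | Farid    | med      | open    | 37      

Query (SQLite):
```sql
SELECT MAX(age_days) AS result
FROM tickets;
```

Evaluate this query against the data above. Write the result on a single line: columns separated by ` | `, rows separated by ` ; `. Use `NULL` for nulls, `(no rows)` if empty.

All age_days values: [2, 32, 35, 32, 4, 24, 21, 37].
MAX of non-NULL values = 37.

37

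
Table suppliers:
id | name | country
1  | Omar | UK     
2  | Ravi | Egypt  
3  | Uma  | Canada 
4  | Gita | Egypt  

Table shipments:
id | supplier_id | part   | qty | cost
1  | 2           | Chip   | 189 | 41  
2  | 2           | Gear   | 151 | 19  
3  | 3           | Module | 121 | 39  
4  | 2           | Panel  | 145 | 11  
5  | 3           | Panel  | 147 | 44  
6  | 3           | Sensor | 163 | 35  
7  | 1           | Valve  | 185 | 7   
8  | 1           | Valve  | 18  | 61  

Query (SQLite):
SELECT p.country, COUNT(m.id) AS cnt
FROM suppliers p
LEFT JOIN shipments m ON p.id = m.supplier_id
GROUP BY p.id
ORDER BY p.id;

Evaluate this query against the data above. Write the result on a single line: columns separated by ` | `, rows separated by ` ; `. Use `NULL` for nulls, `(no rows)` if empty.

LEFT JOIN keeps every suppliers row; unmatched ones get NULL for shipments columns.
Group by suppliers.id and compute COUNT(m.id). COUNT(col) of an all-NULL group is 0.
  1: ids {7, 8} → COUNT(m.id)=2
  2: ids {1, 2, 4} → COUNT(m.id)=3
  3: ids {3, 5, 6} → COUNT(m.id)=3
  4: ids {—} → COUNT(m.id)=0

UK | 2 ; Egypt | 3 ; Canada | 3 ; Egypt | 0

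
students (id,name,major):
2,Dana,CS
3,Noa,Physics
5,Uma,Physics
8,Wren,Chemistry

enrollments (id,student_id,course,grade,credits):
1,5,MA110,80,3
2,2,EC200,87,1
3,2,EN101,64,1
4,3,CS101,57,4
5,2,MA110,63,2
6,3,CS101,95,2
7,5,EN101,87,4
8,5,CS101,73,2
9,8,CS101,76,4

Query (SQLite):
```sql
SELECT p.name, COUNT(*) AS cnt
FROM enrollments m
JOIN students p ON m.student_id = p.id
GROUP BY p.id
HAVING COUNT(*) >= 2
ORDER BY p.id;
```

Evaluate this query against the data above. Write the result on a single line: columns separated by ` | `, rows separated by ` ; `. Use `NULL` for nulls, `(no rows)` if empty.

Dana | 3 ; Noa | 2 ; Uma | 3

Join each enrollments row to its students via student_id.
Group joined rows by students.id; compute COUNT(*) per group.
HAVING: keep groups with count ≥ 2.
  2: ids {2, 3, 5} → COUNT(*)=3
  3: ids {4, 6} → COUNT(*)=2
  5: ids {1, 7, 8} → COUNT(*)=3
  8: ids {9} → COUNT(*)=1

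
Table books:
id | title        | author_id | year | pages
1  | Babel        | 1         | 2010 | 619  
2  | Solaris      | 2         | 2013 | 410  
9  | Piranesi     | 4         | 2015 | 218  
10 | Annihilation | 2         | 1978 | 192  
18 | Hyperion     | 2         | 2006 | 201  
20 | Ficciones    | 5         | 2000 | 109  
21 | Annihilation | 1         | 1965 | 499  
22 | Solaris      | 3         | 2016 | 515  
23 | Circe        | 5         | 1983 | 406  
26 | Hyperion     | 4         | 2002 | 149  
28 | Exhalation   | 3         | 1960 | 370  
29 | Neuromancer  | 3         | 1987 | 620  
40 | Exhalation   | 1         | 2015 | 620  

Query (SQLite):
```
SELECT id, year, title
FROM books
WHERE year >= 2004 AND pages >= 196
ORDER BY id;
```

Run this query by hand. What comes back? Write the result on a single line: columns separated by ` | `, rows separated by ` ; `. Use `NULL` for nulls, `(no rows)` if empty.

year >= 2004: ids {1, 2, 9, 18, 22, 40}
pages >= 196: ids {1, 2, 9, 18, 21, 22, 23, 28, 29, 40}
Combine with AND.

1 | 2010 | Babel ; 2 | 2013 | Solaris ; 9 | 2015 | Piranesi ; 18 | 2006 | Hyperion ; 22 | 2016 | Solaris ; 40 | 2015 | Exhalation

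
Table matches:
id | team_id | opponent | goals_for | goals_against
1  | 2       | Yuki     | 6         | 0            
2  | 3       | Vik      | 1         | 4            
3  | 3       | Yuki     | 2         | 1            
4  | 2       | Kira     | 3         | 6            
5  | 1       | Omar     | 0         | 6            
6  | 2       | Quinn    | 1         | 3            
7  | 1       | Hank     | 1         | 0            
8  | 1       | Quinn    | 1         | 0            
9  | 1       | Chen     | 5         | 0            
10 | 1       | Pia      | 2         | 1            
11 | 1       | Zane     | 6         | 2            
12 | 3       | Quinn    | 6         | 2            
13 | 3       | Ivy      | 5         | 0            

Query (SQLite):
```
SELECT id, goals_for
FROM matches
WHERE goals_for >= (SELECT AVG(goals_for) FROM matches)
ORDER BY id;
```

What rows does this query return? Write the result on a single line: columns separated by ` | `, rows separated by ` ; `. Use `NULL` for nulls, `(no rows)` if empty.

1 | 6 ; 4 | 3 ; 9 | 5 ; 11 | 6 ; 12 | 6 ; 13 | 5

Scalar subquery: AVG(goals_for) over all matches rows = 3.0.
Keep rows where goals_for >= that value.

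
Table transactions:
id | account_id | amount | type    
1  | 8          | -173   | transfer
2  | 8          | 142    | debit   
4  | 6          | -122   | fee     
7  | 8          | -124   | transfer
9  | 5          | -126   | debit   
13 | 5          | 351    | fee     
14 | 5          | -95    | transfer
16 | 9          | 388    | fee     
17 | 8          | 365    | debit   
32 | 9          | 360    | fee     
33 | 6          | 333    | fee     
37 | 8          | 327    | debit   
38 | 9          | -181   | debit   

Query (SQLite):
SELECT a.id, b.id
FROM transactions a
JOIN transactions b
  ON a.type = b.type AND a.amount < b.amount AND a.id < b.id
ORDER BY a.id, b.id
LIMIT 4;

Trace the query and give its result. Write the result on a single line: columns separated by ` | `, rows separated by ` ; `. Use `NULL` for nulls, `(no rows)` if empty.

1 | 7 ; 1 | 14 ; 2 | 17 ; 2 | 37

Pairs (a,b) with same type, a.amount < b.amount, a.id < b.id.
type groups: debit:{2,9,17,37,38} fee:{4,13,16,32,33} transfer:{1,7,14}
Ordered by (a.id, b.id); first 4.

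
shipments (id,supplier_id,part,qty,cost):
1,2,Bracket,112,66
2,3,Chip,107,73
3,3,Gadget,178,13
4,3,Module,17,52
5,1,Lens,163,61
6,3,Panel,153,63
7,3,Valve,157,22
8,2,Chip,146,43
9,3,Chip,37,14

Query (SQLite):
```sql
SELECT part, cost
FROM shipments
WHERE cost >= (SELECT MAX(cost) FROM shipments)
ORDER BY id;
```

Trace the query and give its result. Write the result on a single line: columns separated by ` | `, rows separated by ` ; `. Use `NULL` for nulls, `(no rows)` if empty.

Scalar subquery: MAX(cost) over all shipments rows = 73.
Keep rows where cost >= that value.

Chip | 73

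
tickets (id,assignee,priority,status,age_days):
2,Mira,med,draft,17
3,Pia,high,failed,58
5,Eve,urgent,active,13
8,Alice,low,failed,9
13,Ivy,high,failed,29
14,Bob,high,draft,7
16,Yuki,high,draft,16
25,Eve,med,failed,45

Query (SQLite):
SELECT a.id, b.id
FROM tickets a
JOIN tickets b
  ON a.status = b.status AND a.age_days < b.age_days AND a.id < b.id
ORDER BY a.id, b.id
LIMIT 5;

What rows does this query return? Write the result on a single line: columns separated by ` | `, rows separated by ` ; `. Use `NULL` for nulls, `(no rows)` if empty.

8 | 13 ; 8 | 25 ; 13 | 25 ; 14 | 16

Pairs (a,b) with same status, a.age_days < b.age_days, a.id < b.id.
status groups: active:{5} draft:{2,14,16} failed:{3,8,13,25}
Ordered by (a.id, b.id); first 5.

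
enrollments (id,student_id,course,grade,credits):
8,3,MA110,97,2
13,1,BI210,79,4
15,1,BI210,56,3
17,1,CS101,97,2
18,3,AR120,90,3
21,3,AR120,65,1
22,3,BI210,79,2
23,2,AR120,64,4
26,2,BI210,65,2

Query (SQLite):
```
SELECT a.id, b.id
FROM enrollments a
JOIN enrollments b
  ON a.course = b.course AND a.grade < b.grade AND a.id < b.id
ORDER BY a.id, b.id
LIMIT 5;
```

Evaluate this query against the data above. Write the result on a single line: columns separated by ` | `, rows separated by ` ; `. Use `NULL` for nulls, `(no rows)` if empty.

Pairs (a,b) with same course, a.grade < b.grade, a.id < b.id.
course groups: AR120:{18,21,23} BI210:{13,15,22,26} CS101:{17} MA110:{8}
Ordered by (a.id, b.id); first 5.

15 | 22 ; 15 | 26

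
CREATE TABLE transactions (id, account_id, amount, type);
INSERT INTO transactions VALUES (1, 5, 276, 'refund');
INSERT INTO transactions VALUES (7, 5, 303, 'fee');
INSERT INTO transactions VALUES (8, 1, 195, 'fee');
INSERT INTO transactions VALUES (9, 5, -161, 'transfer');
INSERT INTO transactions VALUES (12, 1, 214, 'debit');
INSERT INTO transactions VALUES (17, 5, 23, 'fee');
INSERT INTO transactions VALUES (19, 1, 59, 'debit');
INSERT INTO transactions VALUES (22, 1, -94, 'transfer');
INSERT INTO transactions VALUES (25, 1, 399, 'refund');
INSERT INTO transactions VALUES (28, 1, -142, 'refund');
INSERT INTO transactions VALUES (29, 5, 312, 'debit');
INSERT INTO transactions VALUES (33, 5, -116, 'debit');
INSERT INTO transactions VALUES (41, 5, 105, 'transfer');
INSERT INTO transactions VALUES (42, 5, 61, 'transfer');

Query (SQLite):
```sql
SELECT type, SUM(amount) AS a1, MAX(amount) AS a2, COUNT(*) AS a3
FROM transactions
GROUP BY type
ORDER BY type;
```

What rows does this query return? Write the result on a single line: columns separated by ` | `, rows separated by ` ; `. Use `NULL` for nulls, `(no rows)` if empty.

Group transactions by type.
Per group compute: SUM(amount), MAX(amount), COUNT(*).
  debit: ids {12, 19, 29, 33} → SUM(amount)=469, MAX(amount)=312, COUNT(*)=4
  fee: ids {7, 8, 17} → SUM(amount)=521, MAX(amount)=303, COUNT(*)=3
  refund: ids {1, 25, 28} → SUM(amount)=533, MAX(amount)=399, COUNT(*)=3
  transfer: ids {9, 22, 41, 42} → SUM(amount)=-89, MAX(amount)=105, COUNT(*)=4

debit | 469 | 312 | 4 ; fee | 521 | 303 | 3 ; refund | 533 | 399 | 3 ; transfer | -89 | 105 | 4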